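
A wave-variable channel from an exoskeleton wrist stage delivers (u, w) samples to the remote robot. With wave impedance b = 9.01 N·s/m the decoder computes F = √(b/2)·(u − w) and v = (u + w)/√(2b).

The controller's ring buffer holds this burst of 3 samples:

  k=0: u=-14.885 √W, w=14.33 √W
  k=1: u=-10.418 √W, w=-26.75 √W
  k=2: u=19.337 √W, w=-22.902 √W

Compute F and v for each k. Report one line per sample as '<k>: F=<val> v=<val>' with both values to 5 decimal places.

0: F=-62.00879 v=-0.13074
1: F=34.66465 v=-8.75572
2: F=89.65222 v=-0.83981

k=0: u−w=-29.21500, u+w=-0.55500; √(b/2)=2.12250, √(2b)=4.24500; F=2.12250×(-29.215)=-62.00879, v=-0.55500/4.24500=-0.13074
k=1: u−w=16.33200, u+w=-37.16800; √(b/2)=2.12250, √(2b)=4.24500; F=2.12250×16.332=34.66465, v=-37.16800/4.24500=-8.75572
k=2: u−w=42.23900, u+w=-3.56500; √(b/2)=2.12250, √(2b)=4.24500; F=2.12250×42.239=89.65222, v=-3.56500/4.24500=-0.83981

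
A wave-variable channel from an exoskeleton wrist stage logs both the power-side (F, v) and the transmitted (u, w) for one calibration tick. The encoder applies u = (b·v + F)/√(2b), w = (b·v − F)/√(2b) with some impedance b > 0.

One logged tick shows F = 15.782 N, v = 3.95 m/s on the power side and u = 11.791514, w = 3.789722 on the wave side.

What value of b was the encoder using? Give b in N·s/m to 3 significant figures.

u + w = 15.581236;  u + w = √(2b)·v, so √(2b) = 15.581236/3.95 = 3.944617.
b = (√(2b))²/2 = 15.560001/2 = 7.780000.
(Check via u − w = 2F/√(2b): u − w = 8.001792, 2F/√(2b) = 8.001791.)

b = 7.78 N·s/m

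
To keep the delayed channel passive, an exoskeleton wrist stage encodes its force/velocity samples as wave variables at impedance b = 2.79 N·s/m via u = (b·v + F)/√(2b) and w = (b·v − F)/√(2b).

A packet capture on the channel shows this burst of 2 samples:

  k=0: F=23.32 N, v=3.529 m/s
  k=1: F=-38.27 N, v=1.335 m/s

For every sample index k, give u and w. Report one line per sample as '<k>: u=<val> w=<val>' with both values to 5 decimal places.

k=0: b·v=2.79×3.529=9.84591; √(2b)=2.36220; u=(9.84591+23.32)/2.36220=14.04025, w=(9.84591−23.32)/2.36220=-5.70404
k=1: b·v=2.79×1.335=3.72465; √(2b)=2.36220; u=(3.72465+(-38.27))/2.36220=-14.62421, w=(3.72465−(-38.27))/2.36220=17.77775

0: u=14.04025 w=-5.70404
1: u=-14.62421 w=17.77775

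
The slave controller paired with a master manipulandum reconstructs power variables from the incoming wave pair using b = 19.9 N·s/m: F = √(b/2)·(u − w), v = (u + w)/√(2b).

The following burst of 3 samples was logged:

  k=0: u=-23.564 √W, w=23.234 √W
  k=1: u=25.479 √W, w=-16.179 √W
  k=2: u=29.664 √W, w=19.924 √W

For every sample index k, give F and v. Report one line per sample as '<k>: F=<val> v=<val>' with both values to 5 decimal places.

k=0: u−w=-46.79800, u+w=-0.33000; √(b/2)=3.15436, √(2b)=6.30872; F=3.15436×(-46.798)=-147.61784, v=-0.33000/6.30872=-0.05231
k=1: u−w=41.65800, u+w=9.30000; √(b/2)=3.15436, √(2b)=6.30872; F=3.15436×41.658=131.40441, v=9.30000/6.30872=1.47415
k=2: u−w=9.74000, u+w=49.58800; √(b/2)=3.15436, √(2b)=6.30872; F=3.15436×9.74=30.72349, v=49.58800/6.30872=7.86023

0: F=-147.61784 v=-0.05231
1: F=131.40441 v=1.47415
2: F=30.72349 v=7.86023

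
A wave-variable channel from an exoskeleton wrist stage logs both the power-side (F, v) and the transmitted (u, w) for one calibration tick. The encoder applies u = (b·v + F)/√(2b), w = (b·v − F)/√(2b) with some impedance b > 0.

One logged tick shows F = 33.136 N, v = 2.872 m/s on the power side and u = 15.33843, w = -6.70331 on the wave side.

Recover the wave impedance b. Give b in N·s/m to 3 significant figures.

b = 4.52 N·s/m

u + w = 8.63512;  u + w = √(2b)·v, so √(2b) = 8.63512/2.872 = 3.00666.
b = (√(2b))²/2 = 9.03999/2 = 4.51999.
(Check via u − w = 2F/√(2b): u − w = 22.04174, 2F/√(2b) = 22.04175.)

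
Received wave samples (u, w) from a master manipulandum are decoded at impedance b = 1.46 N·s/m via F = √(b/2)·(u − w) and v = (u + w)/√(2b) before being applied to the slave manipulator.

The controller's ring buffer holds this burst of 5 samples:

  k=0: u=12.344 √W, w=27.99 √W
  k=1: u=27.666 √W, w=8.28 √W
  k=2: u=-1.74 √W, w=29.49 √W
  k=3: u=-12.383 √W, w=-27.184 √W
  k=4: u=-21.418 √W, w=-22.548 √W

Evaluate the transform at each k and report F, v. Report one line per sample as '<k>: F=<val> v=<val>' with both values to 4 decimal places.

0: F=-13.3679 v=23.6037
1: F=16.5634 v=21.0358
2: F=-26.6829 v=16.2395
3: F=12.6460 v=-23.1548
4: F=0.9655 v=-25.7292

k=0: u−w=-15.6460, u+w=40.3340; √(b/2)=0.8544, √(2b)=1.7088; F=0.8544×(-15.646)=-13.3679, v=40.3340/1.7088=23.6037
k=1: u−w=19.3860, u+w=35.9460; √(b/2)=0.8544, √(2b)=1.7088; F=0.8544×19.386=16.5634, v=35.9460/1.7088=21.0358
k=2: u−w=-31.2300, u+w=27.7500; √(b/2)=0.8544, √(2b)=1.7088; F=0.8544×(-31.23)=-26.6829, v=27.7500/1.7088=16.2395
k=3: u−w=14.8010, u+w=-39.5670; √(b/2)=0.8544, √(2b)=1.7088; F=0.8544×14.801=12.6460, v=-39.5670/1.7088=-23.1548
k=4: u−w=1.1300, u+w=-43.9660; √(b/2)=0.8544, √(2b)=1.7088; F=0.8544×1.13=0.9655, v=-43.9660/1.7088=-25.7292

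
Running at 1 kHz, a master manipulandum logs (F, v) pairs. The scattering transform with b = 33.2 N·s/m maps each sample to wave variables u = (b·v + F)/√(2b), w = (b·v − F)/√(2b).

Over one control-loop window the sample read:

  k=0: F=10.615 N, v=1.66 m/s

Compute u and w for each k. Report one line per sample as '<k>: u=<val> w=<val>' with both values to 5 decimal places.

k=0: b·v=33.2×1.66=55.11200; √(2b)=8.14862; u=(55.11200+10.615)/8.14862=8.06603, w=(55.11200−10.615)/8.14862=5.46068

0: u=8.06603 w=5.46068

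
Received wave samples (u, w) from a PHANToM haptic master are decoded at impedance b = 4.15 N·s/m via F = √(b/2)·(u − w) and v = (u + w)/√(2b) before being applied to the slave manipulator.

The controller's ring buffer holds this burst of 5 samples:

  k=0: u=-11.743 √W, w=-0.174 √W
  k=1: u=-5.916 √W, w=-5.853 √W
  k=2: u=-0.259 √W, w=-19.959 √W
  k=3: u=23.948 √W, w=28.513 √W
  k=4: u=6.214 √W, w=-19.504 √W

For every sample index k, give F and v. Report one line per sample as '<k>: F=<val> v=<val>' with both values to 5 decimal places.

k=0: u−w=-11.56900, u+w=-11.91700; √(b/2)=1.44049, √(2b)=2.88097; F=1.44049×(-11.569)=-16.66498, v=-11.91700/2.88097=-4.13645
k=1: u−w=-0.06300, u+w=-11.76900; √(b/2)=1.44049, √(2b)=2.88097; F=1.44049×(-0.063)=-0.09075, v=-11.76900/2.88097=-4.08508
k=2: u−w=19.70000, u+w=-20.21800; √(b/2)=1.44049, √(2b)=2.88097; F=1.44049×19.7=28.37757, v=-20.21800/2.88097=-7.01777
k=3: u−w=-4.56500, u+w=52.46100; √(b/2)=1.44049, √(2b)=2.88097; F=1.44049×(-4.565)=-6.57582, v=52.46100/2.88097=18.20948
k=4: u−w=25.71800, u+w=-13.29000; √(b/2)=1.44049, √(2b)=2.88097; F=1.44049×25.718=37.04642, v=-13.29000/2.88097=-4.61303

0: F=-16.66498 v=-4.13645
1: F=-0.09075 v=-4.08508
2: F=28.37757 v=-7.01777
3: F=-6.57582 v=18.20948
4: F=37.04642 v=-4.61303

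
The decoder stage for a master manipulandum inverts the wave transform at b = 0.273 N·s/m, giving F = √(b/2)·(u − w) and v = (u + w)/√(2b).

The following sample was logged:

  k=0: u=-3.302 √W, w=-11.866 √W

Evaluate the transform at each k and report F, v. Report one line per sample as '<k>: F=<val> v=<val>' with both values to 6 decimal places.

k=0: u−w=8.564000, u+w=-15.168000; √(b/2)=0.369459, √(2b)=0.738918; F=0.369459×8.564=3.164047, v=-15.168000/0.738918=-20.527308

0: F=3.164047 v=-20.527308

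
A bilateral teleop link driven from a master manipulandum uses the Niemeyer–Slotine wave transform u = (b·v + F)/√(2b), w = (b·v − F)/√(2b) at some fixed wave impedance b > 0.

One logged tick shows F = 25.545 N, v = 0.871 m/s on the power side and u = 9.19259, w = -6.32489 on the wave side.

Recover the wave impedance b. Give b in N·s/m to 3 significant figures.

b = 5.42 N·s/m

u + w = 2.86770;  u + w = √(2b)·v, so √(2b) = 2.86770/0.871 = 3.29242.
b = (√(2b))²/2 = 10.84005/2 = 5.42002.
(Check via u − w = 2F/√(2b): u − w = 15.51748, 2F/√(2b) = 15.51745.)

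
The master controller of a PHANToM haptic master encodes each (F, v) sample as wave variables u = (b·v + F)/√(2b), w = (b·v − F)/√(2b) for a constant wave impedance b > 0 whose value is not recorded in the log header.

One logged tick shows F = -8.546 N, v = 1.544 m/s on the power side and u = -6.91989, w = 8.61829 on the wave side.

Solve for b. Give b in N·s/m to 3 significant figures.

u + w = 1.69840;  u + w = √(2b)·v, so √(2b) = 1.69840/1.544 = 1.10000.
b = (√(2b))²/2 = 1.21000/2 = 0.60500.
(Check via u − w = 2F/√(2b): u − w = -15.53818, 2F/√(2b) = -15.53818.)

b = 0.605 N·s/m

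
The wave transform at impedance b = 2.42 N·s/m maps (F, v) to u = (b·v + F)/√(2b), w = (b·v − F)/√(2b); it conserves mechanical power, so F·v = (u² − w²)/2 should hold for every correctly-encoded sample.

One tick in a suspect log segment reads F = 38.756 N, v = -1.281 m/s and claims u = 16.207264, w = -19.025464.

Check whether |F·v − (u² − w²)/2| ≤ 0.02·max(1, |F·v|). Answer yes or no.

yes

F·v = 38.756×(-1.281) = -49.646436 W.
(u² − w²)/2 = (262.675406 − 361.968280)/2 = -49.646437 W.
|Δ| = 0.000001;  2% of max(1, |F·v|) = 0.992929.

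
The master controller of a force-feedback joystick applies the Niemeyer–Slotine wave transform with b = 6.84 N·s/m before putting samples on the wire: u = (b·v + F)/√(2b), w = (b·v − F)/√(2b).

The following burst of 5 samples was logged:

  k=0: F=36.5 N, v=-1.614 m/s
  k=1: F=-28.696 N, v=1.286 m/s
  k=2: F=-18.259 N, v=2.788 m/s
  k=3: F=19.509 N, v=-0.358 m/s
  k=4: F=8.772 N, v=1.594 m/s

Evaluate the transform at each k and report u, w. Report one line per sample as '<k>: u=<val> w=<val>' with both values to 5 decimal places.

0: u=6.88366 w=-12.85328
1: u=-5.38028 w=10.13674
2: u=0.21925 w=10.09258
3: u=4.61257 w=-5.93669
4: u=5.31950 w=0.57615

k=0: b·v=6.84×(-1.614)=-11.03976; √(2b)=3.69865; u=(-11.03976+36.5)/3.69865=6.88366, w=(-11.03976−36.5)/3.69865=-12.85328
k=1: b·v=6.84×1.286=8.79624; √(2b)=3.69865; u=(8.79624+(-28.696))/3.69865=-5.38028, w=(8.79624−(-28.696))/3.69865=10.13674
k=2: b·v=6.84×2.788=19.06992; √(2b)=3.69865; u=(19.06992+(-18.259))/3.69865=0.21925, w=(19.06992−(-18.259))/3.69865=10.09258
k=3: b·v=6.84×(-0.358)=-2.44872; √(2b)=3.69865; u=(-2.44872+19.509)/3.69865=4.61257, w=(-2.44872−19.509)/3.69865=-5.93669
k=4: b·v=6.84×1.594=10.90296; √(2b)=3.69865; u=(10.90296+8.772)/3.69865=5.31950, w=(10.90296−8.772)/3.69865=0.57615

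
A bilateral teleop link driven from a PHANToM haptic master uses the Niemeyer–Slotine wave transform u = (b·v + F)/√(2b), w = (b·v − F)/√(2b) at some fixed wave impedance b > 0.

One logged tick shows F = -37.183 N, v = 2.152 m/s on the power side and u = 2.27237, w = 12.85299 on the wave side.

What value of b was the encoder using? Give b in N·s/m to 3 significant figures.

b = 24.7 N·s/m

u + w = 15.1254;  u + w = √(2b)·v, so √(2b) = 15.1254/2.152 = 7.0285.
b = (√(2b))²/2 = 49.4000/2 = 24.7000.
(Check via u − w = 2F/√(2b): u − w = -10.5806, 2F/√(2b) = -10.5806.)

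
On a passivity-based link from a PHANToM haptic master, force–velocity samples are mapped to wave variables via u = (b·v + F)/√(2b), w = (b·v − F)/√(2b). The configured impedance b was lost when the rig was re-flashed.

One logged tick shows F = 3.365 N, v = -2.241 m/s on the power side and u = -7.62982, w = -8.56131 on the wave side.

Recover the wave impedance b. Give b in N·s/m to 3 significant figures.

u + w = -16.19113;  u + w = √(2b)·v, so √(2b) = -16.19113/(-2.241) = 7.22496.
b = (√(2b))²/2 = 52.20001/2 = 26.10001.
(Check via u − w = 2F/√(2b): u − w = 0.93149, 2F/√(2b) = 0.93149.)

b = 26.1 N·s/m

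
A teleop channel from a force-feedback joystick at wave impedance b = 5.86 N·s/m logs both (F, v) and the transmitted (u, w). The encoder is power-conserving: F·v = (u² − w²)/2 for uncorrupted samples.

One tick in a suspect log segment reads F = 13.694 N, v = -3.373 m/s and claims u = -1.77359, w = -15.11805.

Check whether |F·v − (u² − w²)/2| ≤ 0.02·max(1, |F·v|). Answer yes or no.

no

F·v = 13.694×(-3.373) = -46.18986 W.
(u² − w²)/2 = (3.14562 − 228.55544)/2 = -112.70491 W.
|Δ| = 66.51505;  2% of max(1, |F·v|) = 0.92380.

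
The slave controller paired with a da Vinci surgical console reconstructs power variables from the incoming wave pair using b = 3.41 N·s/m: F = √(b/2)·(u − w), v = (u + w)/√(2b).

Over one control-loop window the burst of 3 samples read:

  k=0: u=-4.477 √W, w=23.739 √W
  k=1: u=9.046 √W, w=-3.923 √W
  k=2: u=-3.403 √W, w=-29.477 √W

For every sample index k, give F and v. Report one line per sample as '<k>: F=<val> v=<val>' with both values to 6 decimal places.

k=0: u−w=-28.216000, u+w=19.262000; √(b/2)=1.305756, √(2b)=2.611513; F=1.305756×(-28.216)=-36.843225, v=19.262000/2.611513=7.375801
k=1: u−w=12.969000, u+w=5.123000; √(b/2)=1.305756, √(2b)=2.611513; F=1.305756×12.969=16.934356, v=5.123000/2.611513=1.961698
k=2: u−w=26.074000, u+w=-32.880000; √(b/2)=1.305756, √(2b)=2.611513; F=1.305756×26.074=34.046295, v=-32.880000/2.611513=-12.590403

0: F=-36.843225 v=7.375801
1: F=16.934356 v=1.961698
2: F=34.046295 v=-12.590403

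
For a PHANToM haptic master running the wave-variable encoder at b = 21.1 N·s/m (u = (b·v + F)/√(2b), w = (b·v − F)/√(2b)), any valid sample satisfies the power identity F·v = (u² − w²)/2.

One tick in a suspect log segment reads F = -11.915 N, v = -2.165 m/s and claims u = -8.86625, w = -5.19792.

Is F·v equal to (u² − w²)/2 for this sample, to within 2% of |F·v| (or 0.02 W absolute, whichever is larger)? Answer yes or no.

F·v = (-11.915)×(-2.165) = 25.7960 W.
(u² − w²)/2 = (78.6104 − 27.0184)/2 = 25.7960 W.
|Δ| = 0.0000;  2% of max(1, |F·v|) = 0.5159.

yes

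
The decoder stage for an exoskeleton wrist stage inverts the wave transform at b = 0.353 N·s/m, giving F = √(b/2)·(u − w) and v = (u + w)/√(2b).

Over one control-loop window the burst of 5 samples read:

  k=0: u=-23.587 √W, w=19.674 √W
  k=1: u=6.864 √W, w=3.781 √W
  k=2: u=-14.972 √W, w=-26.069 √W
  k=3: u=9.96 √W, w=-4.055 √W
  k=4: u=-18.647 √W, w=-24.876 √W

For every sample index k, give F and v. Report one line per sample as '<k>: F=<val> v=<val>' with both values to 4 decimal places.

k=0: u−w=-43.2610, u+w=-3.9130; √(b/2)=0.4201, √(2b)=0.8402; F=0.4201×(-43.261)=-18.1748, v=-3.9130/0.8402=-4.6570
k=1: u−w=3.0830, u+w=10.6450; √(b/2)=0.4201, √(2b)=0.8402; F=0.4201×3.083=1.2952, v=10.6450/0.8402=12.6690
k=2: u−w=11.0970, u+w=-41.0410; √(b/2)=0.4201, √(2b)=0.8402; F=0.4201×11.097=4.6621, v=-41.0410/0.8402=-48.8445
k=3: u−w=14.0150, u+w=5.9050; √(b/2)=0.4201, √(2b)=0.8402; F=0.4201×14.015=5.8880, v=5.9050/0.8402=7.0278
k=4: u−w=6.2290, u+w=-43.5230; √(b/2)=0.4201, √(2b)=0.8402; F=0.4201×6.229=2.6169, v=-43.5230/0.8402=-51.7984

0: F=-18.1748 v=-4.6570
1: F=1.2952 v=12.6690
2: F=4.6621 v=-48.8445
3: F=5.8880 v=7.0278
4: F=2.6169 v=-51.7984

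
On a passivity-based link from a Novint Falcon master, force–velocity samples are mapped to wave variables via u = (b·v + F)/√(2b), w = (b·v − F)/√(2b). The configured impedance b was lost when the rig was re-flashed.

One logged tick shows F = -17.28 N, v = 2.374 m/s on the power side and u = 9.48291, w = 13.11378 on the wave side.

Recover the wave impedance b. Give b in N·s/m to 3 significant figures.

b = 45.3 N·s/m

u + w = 22.59669;  u + w = √(2b)·v, so √(2b) = 22.59669/2.374 = 9.51840.
b = (√(2b))²/2 = 90.60001/2 = 45.30000.
(Check via u − w = 2F/√(2b): u − w = -3.63087, 2F/√(2b) = -3.63086.)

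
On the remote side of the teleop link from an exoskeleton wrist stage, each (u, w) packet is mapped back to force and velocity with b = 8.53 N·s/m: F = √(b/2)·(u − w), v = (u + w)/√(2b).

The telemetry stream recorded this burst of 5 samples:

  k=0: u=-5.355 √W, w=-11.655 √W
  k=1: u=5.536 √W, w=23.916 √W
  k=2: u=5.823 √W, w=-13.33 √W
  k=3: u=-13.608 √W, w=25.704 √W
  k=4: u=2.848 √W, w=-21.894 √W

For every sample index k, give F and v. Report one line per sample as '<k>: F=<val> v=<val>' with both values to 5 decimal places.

0: F=13.01068 v=-4.11827
1: F=-37.95815 v=7.13059
2: F=39.55454 v=-1.81751
3: F=-81.18666 v=2.92855
4: F=51.09687 v=-4.61120

k=0: u−w=6.30000, u+w=-17.01000; √(b/2)=2.06519, √(2b)=4.13038; F=2.06519×6.3=13.01068, v=-17.01000/4.13038=-4.11827
k=1: u−w=-18.38000, u+w=29.45200; √(b/2)=2.06519, √(2b)=4.13038; F=2.06519×(-18.38)=-37.95815, v=29.45200/4.13038=7.13059
k=2: u−w=19.15300, u+w=-7.50700; √(b/2)=2.06519, √(2b)=4.13038; F=2.06519×19.153=39.55454, v=-7.50700/4.13038=-1.81751
k=3: u−w=-39.31200, u+w=12.09600; √(b/2)=2.06519, √(2b)=4.13038; F=2.06519×(-39.312)=-81.18666, v=12.09600/4.13038=2.92855
k=4: u−w=24.74200, u+w=-19.04600; √(b/2)=2.06519, √(2b)=4.13038; F=2.06519×24.742=51.09687, v=-19.04600/4.13038=-4.61120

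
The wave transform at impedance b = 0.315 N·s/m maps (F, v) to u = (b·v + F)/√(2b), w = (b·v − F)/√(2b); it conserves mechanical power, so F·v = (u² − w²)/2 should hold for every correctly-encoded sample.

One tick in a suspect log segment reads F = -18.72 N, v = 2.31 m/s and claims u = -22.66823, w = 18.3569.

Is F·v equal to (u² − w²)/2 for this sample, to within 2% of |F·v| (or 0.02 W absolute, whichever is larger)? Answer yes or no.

F·v = (-18.72)×2.31 = -43.2432 W.
(u² − w²)/2 = (513.8487 − 336.9758)/2 = 88.4364 W.
|Δ| = 131.6796;  2% of max(1, |F·v|) = 0.8649.

no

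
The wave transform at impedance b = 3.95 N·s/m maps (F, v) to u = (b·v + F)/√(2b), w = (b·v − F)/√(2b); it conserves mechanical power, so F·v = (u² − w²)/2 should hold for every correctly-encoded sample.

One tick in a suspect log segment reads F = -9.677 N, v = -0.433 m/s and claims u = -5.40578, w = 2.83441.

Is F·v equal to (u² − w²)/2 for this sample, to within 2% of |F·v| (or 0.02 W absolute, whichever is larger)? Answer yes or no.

no

F·v = (-9.677)×(-0.433) = 4.19014 W.
(u² − w²)/2 = (29.22246 − 8.03388)/2 = 10.59429 W.
|Δ| = 6.40415;  2% of max(1, |F·v|) = 0.08380.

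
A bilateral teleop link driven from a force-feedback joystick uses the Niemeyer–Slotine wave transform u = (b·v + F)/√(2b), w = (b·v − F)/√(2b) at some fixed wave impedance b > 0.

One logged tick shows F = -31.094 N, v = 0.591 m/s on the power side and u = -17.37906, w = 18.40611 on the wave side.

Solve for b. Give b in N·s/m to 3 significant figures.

u + w = 1.02705;  u + w = √(2b)·v, so √(2b) = 1.02705/0.591 = 1.73782.
b = (√(2b))²/2 = 3.02001/2 = 1.51000.
(Check via u − w = 2F/√(2b): u − w = -35.78517, 2F/√(2b) = -35.78512.)

b = 1.51 N·s/m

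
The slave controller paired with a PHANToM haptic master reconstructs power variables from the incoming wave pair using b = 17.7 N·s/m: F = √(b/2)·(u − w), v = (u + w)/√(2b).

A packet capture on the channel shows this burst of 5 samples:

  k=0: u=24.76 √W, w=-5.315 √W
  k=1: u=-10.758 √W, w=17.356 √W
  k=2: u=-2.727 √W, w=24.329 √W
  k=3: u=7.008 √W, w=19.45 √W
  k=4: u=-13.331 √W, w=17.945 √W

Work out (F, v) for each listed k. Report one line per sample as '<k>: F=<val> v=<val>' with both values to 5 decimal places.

k=0: u−w=30.07500, u+w=19.44500; √(b/2)=2.97489, √(2b)=5.94979; F=2.97489×30.075=89.46997, v=19.44500/5.94979=3.26818
k=1: u−w=-28.11400, u+w=6.59800; √(b/2)=2.97489, √(2b)=5.94979; F=2.97489×(-28.114)=-83.63620, v=6.59800/5.94979=1.10895
k=2: u−w=-27.05600, u+w=21.60200; √(b/2)=2.97489, √(2b)=5.94979; F=2.97489×(-27.056)=-80.48876, v=21.60200/5.94979=3.63072
k=3: u−w=-12.44200, u+w=26.45800; √(b/2)=2.97489, √(2b)=5.94979; F=2.97489×(-12.442)=-37.01364, v=26.45800/5.94979=4.44688
k=4: u−w=-31.27600, u+w=4.61400; √(b/2)=2.97489, √(2b)=5.94979; F=2.97489×(-31.276)=-93.04281, v=4.61400/5.94979=0.77549

0: F=89.46997 v=3.26818
1: F=-83.63620 v=1.10895
2: F=-80.48876 v=3.63072
3: F=-37.01364 v=4.44688
4: F=-93.04281 v=0.77549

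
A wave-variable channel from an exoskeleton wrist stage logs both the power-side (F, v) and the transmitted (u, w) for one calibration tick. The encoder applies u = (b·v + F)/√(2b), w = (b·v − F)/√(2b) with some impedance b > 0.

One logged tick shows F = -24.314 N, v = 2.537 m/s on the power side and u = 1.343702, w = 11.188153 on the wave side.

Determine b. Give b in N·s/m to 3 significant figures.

b = 12.2 N·s/m

u + w = 12.531855;  u + w = √(2b)·v, so √(2b) = 12.531855/2.537 = 4.939635.
b = (√(2b))²/2 = 24.399998/2 = 12.199999.
(Check via u − w = 2F/√(2b): u − w = -9.844451, 2F/√(2b) = -9.844451.)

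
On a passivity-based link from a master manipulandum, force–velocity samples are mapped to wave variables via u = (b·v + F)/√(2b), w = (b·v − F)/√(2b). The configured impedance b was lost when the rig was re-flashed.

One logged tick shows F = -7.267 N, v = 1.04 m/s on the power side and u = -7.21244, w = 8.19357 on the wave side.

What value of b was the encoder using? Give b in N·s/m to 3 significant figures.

b = 0.445 N·s/m

u + w = 0.9811;  u + w = √(2b)·v, so √(2b) = 0.9811/1.04 = 0.9434.
b = (√(2b))²/2 = 0.8900/2 = 0.4450.
(Check via u − w = 2F/√(2b): u − w = -15.4060, 2F/√(2b) = -15.4061.)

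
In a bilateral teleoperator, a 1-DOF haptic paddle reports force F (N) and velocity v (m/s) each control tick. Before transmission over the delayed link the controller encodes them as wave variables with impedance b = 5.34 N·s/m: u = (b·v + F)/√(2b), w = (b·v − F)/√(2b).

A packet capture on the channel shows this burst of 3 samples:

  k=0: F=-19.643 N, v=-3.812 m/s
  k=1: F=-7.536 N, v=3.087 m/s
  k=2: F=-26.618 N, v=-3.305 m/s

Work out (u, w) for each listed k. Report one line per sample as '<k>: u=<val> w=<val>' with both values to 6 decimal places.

0: u=-12.239520 w=-0.218199
1: u=2.738221 w=7.350178
2: u=-13.545390 w=2.744561

k=0: b·v=5.34×(-3.812)=-20.356080; √(2b)=3.268027; u=(-20.356080+(-19.643))/3.268027=-12.239520, w=(-20.356080−(-19.643))/3.268027=-0.218199
k=1: b·v=5.34×3.087=16.484580; √(2b)=3.268027; u=(16.484580+(-7.536))/3.268027=2.738221, w=(16.484580−(-7.536))/3.268027=7.350178
k=2: b·v=5.34×(-3.305)=-17.648700; √(2b)=3.268027; u=(-17.648700+(-26.618))/3.268027=-13.545390, w=(-17.648700−(-26.618))/3.268027=2.744561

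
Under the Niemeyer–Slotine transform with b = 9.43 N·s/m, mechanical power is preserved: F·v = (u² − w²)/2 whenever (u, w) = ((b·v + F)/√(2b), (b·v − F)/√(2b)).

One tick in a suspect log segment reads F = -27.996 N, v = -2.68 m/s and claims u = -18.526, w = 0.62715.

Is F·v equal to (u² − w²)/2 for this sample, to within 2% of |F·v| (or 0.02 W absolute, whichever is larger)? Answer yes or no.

no

F·v = (-27.996)×(-2.68) = 75.0293 W.
(u² − w²)/2 = (343.2127 − 0.3933)/2 = 171.4097 W.
|Δ| = 96.3804;  2% of max(1, |F·v|) = 1.5006.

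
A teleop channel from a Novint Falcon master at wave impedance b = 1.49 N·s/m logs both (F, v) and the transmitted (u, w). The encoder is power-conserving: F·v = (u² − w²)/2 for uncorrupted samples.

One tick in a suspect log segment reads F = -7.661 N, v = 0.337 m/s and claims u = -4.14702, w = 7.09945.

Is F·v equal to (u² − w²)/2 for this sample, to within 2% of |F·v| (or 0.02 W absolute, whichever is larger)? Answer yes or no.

F·v = (-7.661)×0.337 = -2.5818 W.
(u² − w²)/2 = (17.1978 − 50.4022)/2 = -16.6022 W.
|Δ| = 14.0205;  2% of max(1, |F·v|) = 0.0516.

no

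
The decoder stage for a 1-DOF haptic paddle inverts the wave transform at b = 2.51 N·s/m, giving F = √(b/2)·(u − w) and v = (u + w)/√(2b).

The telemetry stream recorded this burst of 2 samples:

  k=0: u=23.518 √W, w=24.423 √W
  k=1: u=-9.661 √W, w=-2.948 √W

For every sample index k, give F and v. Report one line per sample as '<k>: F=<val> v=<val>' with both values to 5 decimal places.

0: F=-1.01384 v=21.39712
1: F=-7.52036 v=-5.62767

k=0: u−w=-0.90500, u+w=47.94100; √(b/2)=1.12027, √(2b)=2.24054; F=1.12027×(-0.905)=-1.01384, v=47.94100/2.24054=21.39712
k=1: u−w=-6.71300, u+w=-12.60900; √(b/2)=1.12027, √(2b)=2.24054; F=1.12027×(-6.713)=-7.52036, v=-12.60900/2.24054=-5.62767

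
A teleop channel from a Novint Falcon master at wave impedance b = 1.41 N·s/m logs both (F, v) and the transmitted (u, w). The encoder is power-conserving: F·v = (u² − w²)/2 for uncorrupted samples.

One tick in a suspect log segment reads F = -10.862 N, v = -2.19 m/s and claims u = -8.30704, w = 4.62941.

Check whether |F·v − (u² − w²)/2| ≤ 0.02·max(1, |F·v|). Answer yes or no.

yes

F·v = (-10.862)×(-2.19) = 23.7878 W.
(u² − w²)/2 = (69.0069 − 21.4314)/2 = 23.7877 W.
|Δ| = 0.0000;  2% of max(1, |F·v|) = 0.4758.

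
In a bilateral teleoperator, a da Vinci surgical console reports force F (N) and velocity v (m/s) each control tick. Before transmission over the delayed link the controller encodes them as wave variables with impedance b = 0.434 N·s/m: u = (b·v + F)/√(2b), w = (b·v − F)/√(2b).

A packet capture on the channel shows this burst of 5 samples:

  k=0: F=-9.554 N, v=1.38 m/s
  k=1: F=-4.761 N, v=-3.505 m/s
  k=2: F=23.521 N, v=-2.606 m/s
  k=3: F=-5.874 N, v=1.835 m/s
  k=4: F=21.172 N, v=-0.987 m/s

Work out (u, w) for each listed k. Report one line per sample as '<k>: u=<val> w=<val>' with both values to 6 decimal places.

0: u=-9.611908 w=10.897606
1: u=-6.742948 w=3.477462
2: u=24.032235 w=-26.460154
3: u=-5.450037 w=7.159643
4: u=22.265125 w=-23.184679

k=0: b·v=0.434×1.38=0.598920; √(2b)=0.931665; u=(0.598920+(-9.554))/0.931665=-9.611908, w=(0.598920−(-9.554))/0.931665=10.897606
k=1: b·v=0.434×(-3.505)=-1.521170; √(2b)=0.931665; u=(-1.521170+(-4.761))/0.931665=-6.742948, w=(-1.521170−(-4.761))/0.931665=3.477462
k=2: b·v=0.434×(-2.606)=-1.131004; √(2b)=0.931665; u=(-1.131004+23.521)/0.931665=24.032235, w=(-1.131004−23.521)/0.931665=-26.460154
k=3: b·v=0.434×1.835=0.796390; √(2b)=0.931665; u=(0.796390+(-5.874))/0.931665=-5.450037, w=(0.796390−(-5.874))/0.931665=7.159643
k=4: b·v=0.434×(-0.987)=-0.428358; √(2b)=0.931665; u=(-0.428358+21.172)/0.931665=22.265125, w=(-0.428358−21.172)/0.931665=-23.184679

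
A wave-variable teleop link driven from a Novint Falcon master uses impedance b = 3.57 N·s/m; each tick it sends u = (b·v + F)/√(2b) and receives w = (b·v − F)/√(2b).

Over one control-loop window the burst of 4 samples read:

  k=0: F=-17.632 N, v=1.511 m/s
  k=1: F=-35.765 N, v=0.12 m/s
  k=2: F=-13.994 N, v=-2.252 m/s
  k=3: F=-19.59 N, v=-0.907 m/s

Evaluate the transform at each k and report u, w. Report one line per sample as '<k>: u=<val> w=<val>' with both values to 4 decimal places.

k=0: b·v=3.57×1.511=5.3943; √(2b)=2.6721; u=(5.3943+(-17.632))/2.6721=-4.5799, w=(5.3943−(-17.632))/2.6721=8.6174
k=1: b·v=3.57×0.12=0.4284; √(2b)=2.6721; u=(0.4284+(-35.765))/2.6721=-13.2244, w=(0.4284−(-35.765))/2.6721=13.5450
k=2: b·v=3.57×(-2.252)=-8.0396; √(2b)=2.6721; u=(-8.0396+(-13.994))/2.6721=-8.2459, w=(-8.0396−(-13.994))/2.6721=2.2284
k=3: b·v=3.57×(-0.907)=-3.2380; √(2b)=2.6721; u=(-3.2380+(-19.59))/2.6721=-8.5432, w=(-3.2380−(-19.59))/2.6721=6.1196

0: u=-4.5799 w=8.6174
1: u=-13.2244 w=13.5450
2: u=-8.2459 w=2.2284
3: u=-8.5432 w=6.1196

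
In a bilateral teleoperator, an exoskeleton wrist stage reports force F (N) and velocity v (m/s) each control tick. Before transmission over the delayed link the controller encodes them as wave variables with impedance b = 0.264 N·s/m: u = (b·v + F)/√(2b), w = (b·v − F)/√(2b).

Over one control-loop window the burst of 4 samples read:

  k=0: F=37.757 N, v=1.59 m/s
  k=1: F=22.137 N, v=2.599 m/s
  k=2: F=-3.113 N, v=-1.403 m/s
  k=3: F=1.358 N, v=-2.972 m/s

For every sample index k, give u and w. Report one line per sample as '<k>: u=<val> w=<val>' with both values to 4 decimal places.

k=0: b·v=0.264×1.59=0.4198; √(2b)=0.7266; u=(0.4198+37.757)/0.7266=52.5390, w=(0.4198−37.757)/0.7266=-51.3837
k=1: b·v=0.264×2.599=0.6861; √(2b)=0.7266; u=(0.6861+22.137)/0.7266=31.4093, w=(0.6861−22.137)/0.7266=-29.5208
k=2: b·v=0.264×(-1.403)=-0.3704; √(2b)=0.7266; u=(-0.3704+(-3.113))/0.7266=-4.7939, w=(-0.3704−(-3.113))/0.7266=3.7744
k=3: b·v=0.264×(-2.972)=-0.7846; √(2b)=0.7266; u=(-0.7846+1.358)/0.7266=0.7891, w=(-0.7846−1.358)/0.7266=-2.9487

0: u=52.5390 w=-51.3837
1: u=31.4093 w=-29.5208
2: u=-4.7939 w=3.7744
3: u=0.7891 w=-2.9487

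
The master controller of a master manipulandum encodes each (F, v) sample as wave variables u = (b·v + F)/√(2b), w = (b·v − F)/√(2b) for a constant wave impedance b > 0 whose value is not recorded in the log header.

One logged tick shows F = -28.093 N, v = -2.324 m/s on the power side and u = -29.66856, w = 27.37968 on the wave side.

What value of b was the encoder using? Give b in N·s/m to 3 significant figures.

b = 0.485 N·s/m

u + w = -2.28888;  u + w = √(2b)·v, so √(2b) = -2.28888/(-2.324) = 0.98489.
b = (√(2b))²/2 = 0.97000/2 = 0.48500.
(Check via u − w = 2F/√(2b): u − w = -57.04824, 2F/√(2b) = -57.04810.)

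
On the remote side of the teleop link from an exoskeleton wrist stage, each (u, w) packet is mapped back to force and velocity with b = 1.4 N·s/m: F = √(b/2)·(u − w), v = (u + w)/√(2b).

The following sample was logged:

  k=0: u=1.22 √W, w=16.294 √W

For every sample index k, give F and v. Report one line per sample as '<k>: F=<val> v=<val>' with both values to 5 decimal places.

0: F=-12.61181 v=10.46662

k=0: u−w=-15.07400, u+w=17.51400; √(b/2)=0.83666, √(2b)=1.67332; F=0.83666×(-15.074)=-12.61181, v=17.51400/1.67332=10.46662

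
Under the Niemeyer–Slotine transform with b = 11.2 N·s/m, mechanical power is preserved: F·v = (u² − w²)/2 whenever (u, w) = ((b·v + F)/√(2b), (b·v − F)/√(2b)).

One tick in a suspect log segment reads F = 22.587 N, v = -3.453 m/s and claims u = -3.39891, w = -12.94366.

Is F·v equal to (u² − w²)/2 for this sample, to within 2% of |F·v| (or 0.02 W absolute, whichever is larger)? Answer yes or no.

yes

F·v = 22.587×(-3.453) = -77.99291 W.
(u² − w²)/2 = (11.55259 − 167.53833)/2 = -77.99287 W.
|Δ| = 0.00004;  2% of max(1, |F·v|) = 1.55986.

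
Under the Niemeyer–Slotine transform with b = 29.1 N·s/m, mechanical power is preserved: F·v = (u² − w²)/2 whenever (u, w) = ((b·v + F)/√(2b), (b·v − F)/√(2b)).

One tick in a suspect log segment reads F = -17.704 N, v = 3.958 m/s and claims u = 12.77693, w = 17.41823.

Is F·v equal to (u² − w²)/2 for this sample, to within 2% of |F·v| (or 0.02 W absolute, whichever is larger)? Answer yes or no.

F·v = (-17.704)×3.958 = -70.0724 W.
(u² − w²)/2 = (163.2499 − 303.3947)/2 = -70.0724 W.
|Δ| = 0.0000;  2% of max(1, |F·v|) = 1.4014.

yes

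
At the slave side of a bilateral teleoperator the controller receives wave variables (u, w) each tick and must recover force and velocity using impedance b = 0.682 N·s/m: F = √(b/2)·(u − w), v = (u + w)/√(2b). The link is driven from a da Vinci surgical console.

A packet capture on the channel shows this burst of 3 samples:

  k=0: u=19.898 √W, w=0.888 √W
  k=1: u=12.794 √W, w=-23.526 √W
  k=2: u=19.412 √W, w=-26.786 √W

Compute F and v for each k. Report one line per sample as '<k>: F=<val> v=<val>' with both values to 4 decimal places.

k=0: u−w=19.0100, u+w=20.7860; √(b/2)=0.5840, √(2b)=1.1679; F=0.5840×19.01=11.1009, v=20.7860/1.1679=17.7977
k=1: u−w=36.3200, u+w=-10.7320; √(b/2)=0.5840, √(2b)=1.1679; F=0.5840×36.32=21.2091, v=-10.7320/1.1679=-9.1891
k=2: u−w=46.1980, u+w=-7.3740; √(b/2)=0.5840, √(2b)=1.1679; F=0.5840×46.198=26.9774, v=-7.3740/1.1679=-6.3139

0: F=11.1009 v=17.7977
1: F=21.2091 v=-9.1891
2: F=26.9774 v=-6.3139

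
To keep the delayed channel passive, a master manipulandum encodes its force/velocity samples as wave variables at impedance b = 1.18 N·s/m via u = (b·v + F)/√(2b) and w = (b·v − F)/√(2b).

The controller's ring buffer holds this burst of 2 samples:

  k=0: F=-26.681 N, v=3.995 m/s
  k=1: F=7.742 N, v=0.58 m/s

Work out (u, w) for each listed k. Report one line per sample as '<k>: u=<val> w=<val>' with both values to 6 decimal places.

k=0: b·v=1.18×3.995=4.714100; √(2b)=1.536229; u=(4.714100+(-26.681))/1.536229=-14.299234, w=(4.714100−(-26.681))/1.536229=20.436469
k=1: b·v=1.18×0.58=0.684400; √(2b)=1.536229; u=(0.684400+7.742)/1.536229=5.485119, w=(0.684400−7.742)/1.536229=-4.594106

0: u=-14.299234 w=20.436469
1: u=5.485119 w=-4.594106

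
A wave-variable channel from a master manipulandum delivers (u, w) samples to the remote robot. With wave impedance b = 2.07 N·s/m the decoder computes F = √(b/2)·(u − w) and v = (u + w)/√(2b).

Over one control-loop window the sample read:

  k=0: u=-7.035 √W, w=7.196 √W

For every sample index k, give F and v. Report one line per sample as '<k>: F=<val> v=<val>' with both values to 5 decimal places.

0: F=-14.47790 v=0.07913

k=0: u−w=-14.23100, u+w=0.16100; √(b/2)=1.01735, √(2b)=2.03470; F=1.01735×(-14.231)=-14.47790, v=0.16100/2.03470=0.07913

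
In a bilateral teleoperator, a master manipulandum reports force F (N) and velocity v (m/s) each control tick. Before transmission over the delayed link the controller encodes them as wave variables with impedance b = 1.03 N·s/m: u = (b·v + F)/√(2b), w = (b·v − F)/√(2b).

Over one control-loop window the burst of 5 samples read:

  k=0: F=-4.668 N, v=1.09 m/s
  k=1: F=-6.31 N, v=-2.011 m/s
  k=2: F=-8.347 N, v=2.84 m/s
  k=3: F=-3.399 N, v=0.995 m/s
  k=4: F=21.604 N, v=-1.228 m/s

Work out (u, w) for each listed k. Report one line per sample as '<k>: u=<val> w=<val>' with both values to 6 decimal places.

0: u=-2.470128 w=4.034572
1: u=-5.839549 w=2.953221
2: u=-3.777547 w=7.853714
3: u=-1.654149 w=3.082242
4: u=14.170964 w=-15.933476

k=0: b·v=1.03×1.09=1.122700; √(2b)=1.435270; u=(1.122700+(-4.668))/1.435270=-2.470128, w=(1.122700−(-4.668))/1.435270=4.034572
k=1: b·v=1.03×(-2.011)=-2.071330; √(2b)=1.435270; u=(-2.071330+(-6.31))/1.435270=-5.839549, w=(-2.071330−(-6.31))/1.435270=2.953221
k=2: b·v=1.03×2.84=2.925200; √(2b)=1.435270; u=(2.925200+(-8.347))/1.435270=-3.777547, w=(2.925200−(-8.347))/1.435270=7.853714
k=3: b·v=1.03×0.995=1.024850; √(2b)=1.435270; u=(1.024850+(-3.399))/1.435270=-1.654149, w=(1.024850−(-3.399))/1.435270=3.082242
k=4: b·v=1.03×(-1.228)=-1.264840; √(2b)=1.435270; u=(-1.264840+21.604)/1.435270=14.170964, w=(-1.264840−21.604)/1.435270=-15.933476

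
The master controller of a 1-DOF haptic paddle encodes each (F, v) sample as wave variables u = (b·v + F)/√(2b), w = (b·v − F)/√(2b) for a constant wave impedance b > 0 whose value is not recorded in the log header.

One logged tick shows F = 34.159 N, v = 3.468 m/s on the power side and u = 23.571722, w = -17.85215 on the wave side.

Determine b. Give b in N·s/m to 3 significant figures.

u + w = 5.719572;  u + w = √(2b)·v, so √(2b) = 5.719572/3.468 = 1.649242.
b = (√(2b))²/2 = 2.720000/2 = 1.360000.
(Check via u − w = 2F/√(2b): u − w = 41.423872, 2F/√(2b) = 41.423873.)

b = 1.36 N·s/m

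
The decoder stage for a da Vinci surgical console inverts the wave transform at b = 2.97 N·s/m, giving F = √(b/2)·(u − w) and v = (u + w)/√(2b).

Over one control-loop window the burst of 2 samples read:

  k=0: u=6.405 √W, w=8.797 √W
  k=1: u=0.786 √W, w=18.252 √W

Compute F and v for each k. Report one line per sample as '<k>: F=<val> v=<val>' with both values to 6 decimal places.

0: F=-2.914905 v=6.237456
1: F=-21.284168 v=7.811386

k=0: u−w=-2.392000, u+w=15.202000; √(b/2)=1.218606, √(2b)=2.437212; F=1.218606×(-2.392)=-2.914905, v=15.202000/2.437212=6.237456
k=1: u−w=-17.466000, u+w=19.038000; √(b/2)=1.218606, √(2b)=2.437212; F=1.218606×(-17.466)=-21.284168, v=19.038000/2.437212=7.811386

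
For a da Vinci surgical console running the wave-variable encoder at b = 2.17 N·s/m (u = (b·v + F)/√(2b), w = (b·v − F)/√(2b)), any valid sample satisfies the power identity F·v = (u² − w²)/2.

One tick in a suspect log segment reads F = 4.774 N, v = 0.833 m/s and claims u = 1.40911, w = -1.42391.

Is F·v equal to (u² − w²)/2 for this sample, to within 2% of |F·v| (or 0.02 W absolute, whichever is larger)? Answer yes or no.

F·v = 4.774×0.833 = 3.9767 W.
(u² − w²)/2 = (1.9856 − 2.0275)/2 = -0.0210 W.
|Δ| = 3.9977;  2% of max(1, |F·v|) = 0.0795.

no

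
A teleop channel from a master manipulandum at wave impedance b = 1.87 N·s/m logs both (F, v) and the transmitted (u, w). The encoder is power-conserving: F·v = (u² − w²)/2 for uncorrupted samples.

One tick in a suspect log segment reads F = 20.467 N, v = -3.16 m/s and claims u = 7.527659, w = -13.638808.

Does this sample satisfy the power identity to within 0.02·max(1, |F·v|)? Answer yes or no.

F·v = 20.467×(-3.16) = -64.675720 W.
(u² − w²)/2 = (56.665650 − 186.017084)/2 = -64.675717 W.
|Δ| = 0.000003;  2% of max(1, |F·v|) = 1.293514.

yes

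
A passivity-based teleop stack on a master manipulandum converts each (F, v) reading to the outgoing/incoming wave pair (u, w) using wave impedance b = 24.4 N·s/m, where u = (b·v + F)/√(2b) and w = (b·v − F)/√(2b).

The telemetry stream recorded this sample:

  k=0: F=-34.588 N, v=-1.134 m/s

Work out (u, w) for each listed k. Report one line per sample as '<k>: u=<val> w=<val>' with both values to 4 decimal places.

k=0: b·v=24.4×(-1.134)=-27.6696; √(2b)=6.9857; u=(-27.6696+(-34.588))/6.9857=-8.9121, w=(-27.6696−(-34.588))/6.9857=0.9904

0: u=-8.9121 w=0.9904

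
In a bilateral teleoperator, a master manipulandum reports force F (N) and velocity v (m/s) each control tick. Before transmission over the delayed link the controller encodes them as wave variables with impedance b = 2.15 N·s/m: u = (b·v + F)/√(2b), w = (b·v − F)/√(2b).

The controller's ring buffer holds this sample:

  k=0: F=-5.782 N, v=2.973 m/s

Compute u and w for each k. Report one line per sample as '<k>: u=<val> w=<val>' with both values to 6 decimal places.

0: u=0.294144 w=5.870800

k=0: b·v=2.15×2.973=6.391950; √(2b)=2.073644; u=(6.391950+(-5.782))/2.073644=0.294144, w=(6.391950−(-5.782))/2.073644=5.870800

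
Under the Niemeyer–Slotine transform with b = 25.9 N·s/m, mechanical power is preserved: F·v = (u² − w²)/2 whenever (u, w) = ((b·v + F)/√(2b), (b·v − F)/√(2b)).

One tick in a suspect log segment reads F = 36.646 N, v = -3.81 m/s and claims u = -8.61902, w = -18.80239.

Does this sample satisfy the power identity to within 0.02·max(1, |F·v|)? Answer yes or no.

yes

F·v = 36.646×(-3.81) = -139.6213 W.
(u² − w²)/2 = (74.2875 − 353.5299)/2 = -139.6212 W.
|Δ| = 0.0001;  2% of max(1, |F·v|) = 2.7924.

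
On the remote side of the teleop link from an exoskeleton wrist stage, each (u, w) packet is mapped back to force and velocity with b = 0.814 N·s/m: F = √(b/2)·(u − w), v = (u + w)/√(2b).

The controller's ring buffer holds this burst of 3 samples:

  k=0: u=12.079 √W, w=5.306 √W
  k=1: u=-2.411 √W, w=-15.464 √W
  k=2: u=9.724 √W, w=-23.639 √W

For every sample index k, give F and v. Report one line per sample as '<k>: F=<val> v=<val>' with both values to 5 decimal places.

k=0: u−w=6.77300, u+w=17.38500; √(b/2)=0.63797, √(2b)=1.27593; F=0.63797×6.773=4.32094, v=17.38500/1.27593=13.62534
k=1: u−w=13.05300, u+w=-17.87500; √(b/2)=0.63797, √(2b)=1.27593; F=0.63797×13.053=8.32736, v=-17.87500/1.27593=-14.00938
k=2: u−w=33.36300, u+w=-13.91500; √(b/2)=0.63797, √(2b)=1.27593; F=0.63797×33.363=21.28444, v=-13.91500/1.27593=-10.90576

0: F=4.32094 v=13.62534
1: F=8.32736 v=-14.00938
2: F=21.28444 v=-10.90576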